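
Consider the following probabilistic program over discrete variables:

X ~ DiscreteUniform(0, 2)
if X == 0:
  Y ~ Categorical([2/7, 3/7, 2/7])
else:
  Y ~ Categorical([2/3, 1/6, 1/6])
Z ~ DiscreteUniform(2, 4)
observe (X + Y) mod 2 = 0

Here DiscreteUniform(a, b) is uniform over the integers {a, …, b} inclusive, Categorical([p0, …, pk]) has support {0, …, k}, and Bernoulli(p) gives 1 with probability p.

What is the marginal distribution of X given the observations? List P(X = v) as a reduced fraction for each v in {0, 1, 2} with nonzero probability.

P(X=0) = 4/11, P(X=1) = 7/66, P(X=2) = 35/66

Enumerate traces; 15 have nonzero weight after conditioning:
  (X=0, Y=0, Z=2) weight 2/63
  (X=0, Y=0, Z=3) weight 2/63
  (X=0, Y=0, Z=4) weight 2/63
  (X=0, Y=2, Z=2) weight 2/63
  (X=0, Y=2, Z=3) weight 2/63
  (X=0, Y=2, Z=4) weight 2/63
  (X=1, Y=1, Z=2) weight 1/54
  (X=1, Y=1, Z=3) weight 1/54
  (X=2, Y=0, Z=2) weight 2/27
  … 6 more
Group by X:
  weight(X=0) = 4/21
  weight(X=1) = 1/18
  weight(X=2) = 5/18
Total weight = 4/21 + 1/18 + 5/18 = 11/21
P(X=0 | obs) = 4/21 / 11/21 = 4/11
P(X=1 | obs) = 1/18 / 11/21 = 7/66
P(X=2 | obs) = 5/18 / 11/21 = 35/66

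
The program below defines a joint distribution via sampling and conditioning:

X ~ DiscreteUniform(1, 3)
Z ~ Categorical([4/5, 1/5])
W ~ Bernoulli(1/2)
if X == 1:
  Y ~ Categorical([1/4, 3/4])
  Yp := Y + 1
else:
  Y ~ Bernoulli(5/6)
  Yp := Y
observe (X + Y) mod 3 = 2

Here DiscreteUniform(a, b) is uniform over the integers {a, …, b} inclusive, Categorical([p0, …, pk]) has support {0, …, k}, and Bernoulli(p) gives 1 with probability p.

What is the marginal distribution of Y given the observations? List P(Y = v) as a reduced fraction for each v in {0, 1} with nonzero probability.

P(Y=0) = 2/11, P(Y=1) = 9/11

Enumerate traces; 8 have nonzero weight after conditioning:
  (X=1, Z=0, W=0, Y=1) weight 1/10
  (X=1, Z=0, W=1, Y=1) weight 1/10
  (X=1, Z=1, W=0, Y=1) weight 1/40
  (X=1, Z=1, W=1, Y=1) weight 1/40
  (X=2, Z=0, W=0, Y=0) weight 1/45
  (X=2, Z=0, W=1, Y=0) weight 1/45
  (X=2, Z=1, W=0, Y=0) weight 1/180
  (X=2, Z=1, W=1, Y=0) weight 1/180
Group by Y:
  weight(Y=0) = 1/18
  weight(Y=1) = 1/4
Total weight = 1/18 + 1/4 = 11/36
P(Y=0 | obs) = 1/18 / 11/36 = 2/11
P(Y=1 | obs) = 1/4 / 11/36 = 9/11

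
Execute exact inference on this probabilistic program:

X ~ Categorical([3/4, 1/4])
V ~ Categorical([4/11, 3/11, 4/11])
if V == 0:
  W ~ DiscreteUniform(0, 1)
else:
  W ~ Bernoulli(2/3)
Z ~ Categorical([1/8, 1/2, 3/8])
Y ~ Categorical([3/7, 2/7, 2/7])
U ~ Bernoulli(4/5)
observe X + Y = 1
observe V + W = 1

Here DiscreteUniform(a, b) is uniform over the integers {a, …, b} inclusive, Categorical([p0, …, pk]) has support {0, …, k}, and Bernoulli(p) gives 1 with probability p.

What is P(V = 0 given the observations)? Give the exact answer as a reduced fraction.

Enumerate traces; 24 have nonzero weight after conditioning:
  (X=0, V=0, W=1, Z=0, Y=1, U=0) weight 3/3080
  (X=0, V=0, W=1, Z=0, Y=1, U=1) weight 3/770
  (X=0, V=0, W=1, Z=1, Y=1, U=0) weight 3/770
  (X=0, V=0, W=1, Z=1, Y=1, U=1) weight 6/385
  (X=0, V=0, W=1, Z=2, Y=1, U=0) weight 9/3080
  (X=0, V=0, W=1, Z=2, Y=1, U=1) weight 9/770
  (X=0, V=1, W=0, Z=0, Y=1, U=0) weight 3/6160
  (X=0, V=1, W=0, Z=0, Y=1, U=1) weight 3/1540
  … 16 more
Group by V:
  weight(V=0) = 9/154
  weight(V=1) = 9/308
Total weight = 9/154 + 9/308 = 27/308
P(V=0 | obs) = 9/154 / 27/308 = 2/3
P(V=1 | obs) = 9/308 / 27/308 = 1/3

P(V = 0 | obs) = 2/3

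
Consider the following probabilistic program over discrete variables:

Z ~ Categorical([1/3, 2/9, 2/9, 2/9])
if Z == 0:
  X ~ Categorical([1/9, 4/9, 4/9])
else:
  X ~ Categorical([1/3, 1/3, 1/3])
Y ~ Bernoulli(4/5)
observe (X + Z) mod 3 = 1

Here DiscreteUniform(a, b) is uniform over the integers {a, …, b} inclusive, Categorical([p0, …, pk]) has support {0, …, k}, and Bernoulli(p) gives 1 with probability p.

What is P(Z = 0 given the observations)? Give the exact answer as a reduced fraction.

Enumerate traces; 8 have nonzero weight after conditioning:
  (Z=0, X=1, Y=0) weight 4/135
  (Z=0, X=1, Y=1) weight 16/135
  (Z=1, X=0, Y=0) weight 2/135
  (Z=1, X=0, Y=1) weight 8/135
  (Z=2, X=2, Y=0) weight 2/135
  (Z=2, X=2, Y=1) weight 8/135
  (Z=3, X=1, Y=0) weight 2/135
  (Z=3, X=1, Y=1) weight 8/135
Group by Z:
  weight(Z=0) = 4/27
  weight(Z=1) = 2/27
  weight(Z=2) = 2/27
  weight(Z=3) = 2/27
Total weight = 4/27 + 2/27 + 2/27 + 2/27 = 10/27
P(Z=0 | obs) = 4/27 / 10/27 = 2/5
P(Z=1 | obs) = 2/27 / 10/27 = 1/5
P(Z=2 | obs) = 2/27 / 10/27 = 1/5
P(Z=3 | obs) = 2/27 / 10/27 = 1/5

P(Z = 0 | obs) = 2/5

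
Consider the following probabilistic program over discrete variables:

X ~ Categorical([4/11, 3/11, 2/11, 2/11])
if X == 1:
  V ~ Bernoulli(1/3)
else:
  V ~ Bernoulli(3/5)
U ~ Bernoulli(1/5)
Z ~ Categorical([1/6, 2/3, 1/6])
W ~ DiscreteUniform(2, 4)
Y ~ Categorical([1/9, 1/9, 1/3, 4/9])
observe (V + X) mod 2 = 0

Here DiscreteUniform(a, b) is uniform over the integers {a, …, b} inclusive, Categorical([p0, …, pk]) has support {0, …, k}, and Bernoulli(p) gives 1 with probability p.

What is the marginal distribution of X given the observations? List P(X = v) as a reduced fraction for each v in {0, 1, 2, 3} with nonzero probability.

P(X=0) = 8/23, P(X=1) = 5/23, P(X=2) = 4/23, P(X=3) = 6/23

Enumerate traces; 288 have nonzero weight after conditioning:
  (X=0, V=0, U=0, Z=0, W=2, Y=0) weight 16/22275
  (X=0, V=0, U=0, Z=0, W=2, Y=1) weight 16/22275
  (X=0, V=0, U=0, Z=0, W=2, Y=2) weight 16/7425
  (X=0, V=0, U=0, Z=0, W=2, Y=3) weight 64/22275
  (X=0, V=0, U=0, Z=0, W=3, Y=0) weight 16/22275
  (X=0, V=0, U=0, Z=0, W=3, Y=1) weight 16/22275
  (X=0, V=0, U=0, Z=0, W=3, Y=2) weight 16/7425
  (X=0, V=0, U=0, Z=0, W=3, Y=3) weight 64/22275
  (X=1, V=1, U=0, Z=0, W=2, Y=0) weight 2/4455
  (X=2, V=0, U=0, Z=0, W=2, Y=0) weight 8/22275
  … 278 more
Group by X:
  weight(X=0) = 8/55
  weight(X=1) = 1/11
  weight(X=2) = 4/55
  weight(X=3) = 6/55
Total weight = 8/55 + 1/11 + 4/55 + 6/55 = 23/55
P(X=0 | obs) = 8/55 / 23/55 = 8/23
P(X=1 | obs) = 1/11 / 23/55 = 5/23
P(X=2 | obs) = 4/55 / 23/55 = 4/23
P(X=3 | obs) = 6/55 / 23/55 = 6/23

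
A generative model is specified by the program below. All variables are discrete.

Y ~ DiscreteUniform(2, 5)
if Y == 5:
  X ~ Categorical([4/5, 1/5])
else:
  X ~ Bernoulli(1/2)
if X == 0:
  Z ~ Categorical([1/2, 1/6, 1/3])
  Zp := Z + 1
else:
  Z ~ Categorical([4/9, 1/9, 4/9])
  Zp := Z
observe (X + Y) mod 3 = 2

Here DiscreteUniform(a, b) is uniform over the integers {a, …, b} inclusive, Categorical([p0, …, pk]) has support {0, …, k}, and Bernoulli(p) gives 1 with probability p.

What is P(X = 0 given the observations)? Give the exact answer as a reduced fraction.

P(X = 0 | obs) = 13/18

Enumerate traces; 9 have nonzero weight after conditioning:
  (Y=2, X=0, Z=0) weight 1/16
  (Y=2, X=0, Z=1) weight 1/48
  (Y=2, X=0, Z=2) weight 1/24
  (Y=4, X=1, Z=0) weight 1/18
  (Y=4, X=1, Z=1) weight 1/72
  (Y=4, X=1, Z=2) weight 1/18
  (Y=5, X=0, Z=0) weight 1/10
  (Y=5, X=0, Z=1) weight 1/30
  … 1 more
Group by X:
  weight(X=0) = 13/40
  weight(X=1) = 1/8
Total weight = 13/40 + 1/8 = 9/20
P(X=0 | obs) = 13/40 / 9/20 = 13/18
P(X=1 | obs) = 1/8 / 9/20 = 5/18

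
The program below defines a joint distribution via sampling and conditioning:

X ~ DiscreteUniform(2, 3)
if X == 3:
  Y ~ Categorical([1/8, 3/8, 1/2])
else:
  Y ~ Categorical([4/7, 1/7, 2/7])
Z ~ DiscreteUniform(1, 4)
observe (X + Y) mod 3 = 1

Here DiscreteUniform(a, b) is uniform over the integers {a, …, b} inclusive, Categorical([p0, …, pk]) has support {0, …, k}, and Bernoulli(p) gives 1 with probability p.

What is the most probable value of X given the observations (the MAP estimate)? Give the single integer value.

argmax_v P(X = v | obs) = 3

Enumerate traces; 8 have nonzero weight after conditioning:
  (X=2, Y=2, Z=1) weight 1/28
  (X=2, Y=2, Z=2) weight 1/28
  (X=2, Y=2, Z=3) weight 1/28
  (X=2, Y=2, Z=4) weight 1/28
  (X=3, Y=1, Z=1) weight 3/64
  (X=3, Y=1, Z=2) weight 3/64
  (X=3, Y=1, Z=3) weight 3/64
  (X=3, Y=1, Z=4) weight 3/64
Group by X:
  weight(X=2) = 1/7
  weight(X=3) = 3/16
Total weight = 1/7 + 3/16 = 37/112
P(X=2 | obs) = 1/7 / 37/112 = 16/37
P(X=3 | obs) = 3/16 / 37/112 = 21/37
argmax = 3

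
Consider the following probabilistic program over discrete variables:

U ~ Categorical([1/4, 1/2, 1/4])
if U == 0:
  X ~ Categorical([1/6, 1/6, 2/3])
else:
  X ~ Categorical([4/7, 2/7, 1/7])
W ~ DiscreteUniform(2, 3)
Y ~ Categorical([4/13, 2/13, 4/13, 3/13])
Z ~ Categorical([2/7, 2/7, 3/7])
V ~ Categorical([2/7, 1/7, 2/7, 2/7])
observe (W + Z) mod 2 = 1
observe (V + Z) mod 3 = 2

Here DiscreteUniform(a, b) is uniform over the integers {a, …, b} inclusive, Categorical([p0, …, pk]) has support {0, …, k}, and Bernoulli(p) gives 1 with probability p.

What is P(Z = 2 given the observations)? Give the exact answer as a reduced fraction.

P(Z = 2 | obs) = 2/3

Enumerate traces; 144 have nonzero weight after conditioning:
  (U=0, X=0, W=2, Y=0, Z=1, V=1) weight 1/3822
  (U=0, X=0, W=2, Y=1, Z=1, V=1) weight 1/7644
  (U=0, X=0, W=2, Y=2, Z=1, V=1) weight 1/3822
  (U=0, X=0, W=2, Y=3, Z=1, V=1) weight 1/5096
  (U=0, X=0, W=3, Y=0, Z=0, V=2) weight 1/1911
  (U=0, X=0, W=3, Y=0, Z=2, V=0) weight 1/1274
  (U=0, X=0, W=3, Y=0, Z=2, V=3) weight 1/1274
  (U=0, X=0, W=3, Y=1, Z=0, V=2) weight 1/3822
  … 136 more
Group by Z:
  weight(Z=0) = 2/49
  weight(Z=1) = 1/49
  weight(Z=2) = 6/49
Total weight = 2/49 + 1/49 + 6/49 = 9/49
P(Z=0 | obs) = 2/49 / 9/49 = 2/9
P(Z=1 | obs) = 1/49 / 9/49 = 1/9
P(Z=2 | obs) = 6/49 / 9/49 = 2/3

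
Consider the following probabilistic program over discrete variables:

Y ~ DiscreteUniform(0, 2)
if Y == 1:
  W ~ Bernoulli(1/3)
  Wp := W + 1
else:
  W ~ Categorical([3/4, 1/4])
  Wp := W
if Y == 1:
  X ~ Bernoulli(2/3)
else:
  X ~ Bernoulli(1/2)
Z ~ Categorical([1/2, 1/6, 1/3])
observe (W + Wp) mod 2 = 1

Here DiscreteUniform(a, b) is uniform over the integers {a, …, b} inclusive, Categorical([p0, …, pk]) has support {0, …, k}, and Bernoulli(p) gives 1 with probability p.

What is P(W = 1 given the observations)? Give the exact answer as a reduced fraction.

Enumerate traces; 12 have nonzero weight after conditioning:
  (Y=1, W=0, X=0, Z=0) weight 1/27
  (Y=1, W=0, X=0, Z=1) weight 1/81
  (Y=1, W=0, X=0, Z=2) weight 2/81
  (Y=1, W=0, X=1, Z=0) weight 2/27
  (Y=1, W=0, X=1, Z=1) weight 2/81
  (Y=1, W=0, X=1, Z=2) weight 4/81
  (Y=1, W=1, X=0, Z=0) weight 1/54
  (Y=1, W=1, X=0, Z=1) weight 1/162
  … 4 more
Group by W:
  weight(W=0) = 2/9
  weight(W=1) = 1/9
Total weight = 2/9 + 1/9 = 1/3
P(W=0 | obs) = 2/9 / 1/3 = 2/3
P(W=1 | obs) = 1/9 / 1/3 = 1/3

P(W = 1 | obs) = 1/3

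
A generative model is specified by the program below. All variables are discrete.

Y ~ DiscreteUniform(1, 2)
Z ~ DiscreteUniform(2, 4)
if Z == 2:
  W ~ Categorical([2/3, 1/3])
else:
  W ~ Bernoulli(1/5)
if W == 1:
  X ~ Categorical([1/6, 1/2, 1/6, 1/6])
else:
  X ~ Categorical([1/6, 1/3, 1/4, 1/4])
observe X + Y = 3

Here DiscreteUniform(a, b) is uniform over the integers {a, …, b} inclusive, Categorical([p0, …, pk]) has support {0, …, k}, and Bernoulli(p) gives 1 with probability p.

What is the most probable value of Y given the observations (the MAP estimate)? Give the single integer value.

argmax_v P(Y = v | obs) = 2

Enumerate traces; 12 have nonzero weight after conditioning:
  (Y=1, Z=2, W=0, X=2) weight 1/36
  (Y=1, Z=2, W=1, X=2) weight 1/108
  (Y=1, Z=3, W=0, X=2) weight 1/30
  (Y=1, Z=3, W=1, X=2) weight 1/180
  (Y=1, Z=4, W=0, X=2) weight 1/30
  (Y=1, Z=4, W=1, X=2) weight 1/180
  (Y=2, Z=2, W=0, X=1) weight 1/27
  (Y=2, Z=2, W=1, X=1) weight 1/36
  … 4 more
Group by Y:
  weight(Y=1) = 31/270
  weight(Y=2) = 101/540
Total weight = 31/270 + 101/540 = 163/540
P(Y=1 | obs) = 31/270 / 163/540 = 62/163
P(Y=2 | obs) = 101/540 / 163/540 = 101/163
argmax = 2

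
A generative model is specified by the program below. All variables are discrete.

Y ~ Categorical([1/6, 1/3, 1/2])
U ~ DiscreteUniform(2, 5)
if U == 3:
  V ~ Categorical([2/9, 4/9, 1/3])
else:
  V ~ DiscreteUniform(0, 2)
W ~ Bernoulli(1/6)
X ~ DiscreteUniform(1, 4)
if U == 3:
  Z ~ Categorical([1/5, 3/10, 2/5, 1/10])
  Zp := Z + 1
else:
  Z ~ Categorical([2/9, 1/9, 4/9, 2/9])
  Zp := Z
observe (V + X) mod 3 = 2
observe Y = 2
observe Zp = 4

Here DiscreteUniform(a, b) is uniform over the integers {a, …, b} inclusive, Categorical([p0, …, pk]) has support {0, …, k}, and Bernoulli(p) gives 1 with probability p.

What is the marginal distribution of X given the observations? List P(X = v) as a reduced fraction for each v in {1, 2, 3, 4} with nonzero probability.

P(X=1) = 4/13, P(X=2) = 2/13, P(X=3) = 3/13, P(X=4) = 4/13

Enumerate traces; 8 have nonzero weight after conditioning:
  (Y=2, U=3, V=0, W=0, X=2, Z=3) weight 1/1728
  (Y=2, U=3, V=0, W=1, X=2, Z=3) weight 1/8640
  (Y=2, U=3, V=1, W=0, X=1, Z=3) weight 1/864
  (Y=2, U=3, V=1, W=0, X=4, Z=3) weight 1/864
  (Y=2, U=3, V=1, W=1, X=1, Z=3) weight 1/4320
  (Y=2, U=3, V=1, W=1, X=4, Z=3) weight 1/4320
  (Y=2, U=3, V=2, W=0, X=3, Z=3) weight 1/1152
  (Y=2, U=3, V=2, W=1, X=3, Z=3) weight 1/5760
Group by X:
  weight(X=1) = 1/720
  weight(X=2) = 1/1440
  weight(X=3) = 1/960
  weight(X=4) = 1/720
Total weight = 1/720 + 1/1440 + 1/960 + 1/720 = 13/2880
P(X=1 | obs) = 1/720 / 13/2880 = 4/13
P(X=2 | obs) = 1/1440 / 13/2880 = 2/13
P(X=3 | obs) = 1/960 / 13/2880 = 3/13
P(X=4 | obs) = 1/720 / 13/2880 = 4/13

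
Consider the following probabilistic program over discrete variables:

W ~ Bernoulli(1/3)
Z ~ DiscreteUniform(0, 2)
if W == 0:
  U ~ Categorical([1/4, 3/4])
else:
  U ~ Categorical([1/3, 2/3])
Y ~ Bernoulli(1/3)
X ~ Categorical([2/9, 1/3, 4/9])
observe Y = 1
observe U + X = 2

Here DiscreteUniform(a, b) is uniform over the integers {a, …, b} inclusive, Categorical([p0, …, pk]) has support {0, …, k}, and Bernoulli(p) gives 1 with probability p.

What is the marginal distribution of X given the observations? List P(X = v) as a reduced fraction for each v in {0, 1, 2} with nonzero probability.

Enumerate traces; 12 have nonzero weight after conditioning:
  (W=0, Z=0, U=0, Y=1, X=2) weight 2/243
  (W=0, Z=0, U=1, Y=1, X=1) weight 1/54
  (W=0, Z=1, U=0, Y=1, X=2) weight 2/243
  (W=0, Z=1, U=1, Y=1, X=1) weight 1/54
  (W=0, Z=2, U=0, Y=1, X=2) weight 2/243
  (W=0, Z=2, U=1, Y=1, X=1) weight 1/54
  (W=1, Z=0, U=0, Y=1, X=2) weight 4/729
  (W=1, Z=0, U=1, Y=1, X=1) weight 2/243
  … 4 more
Group by X:
  weight(X=1) = 13/162
  weight(X=2) = 10/243
Total weight = 13/162 + 10/243 = 59/486
P(X=1 | obs) = 13/162 / 59/486 = 39/59
P(X=2 | obs) = 10/243 / 59/486 = 20/59

P(X=1) = 39/59, P(X=2) = 20/59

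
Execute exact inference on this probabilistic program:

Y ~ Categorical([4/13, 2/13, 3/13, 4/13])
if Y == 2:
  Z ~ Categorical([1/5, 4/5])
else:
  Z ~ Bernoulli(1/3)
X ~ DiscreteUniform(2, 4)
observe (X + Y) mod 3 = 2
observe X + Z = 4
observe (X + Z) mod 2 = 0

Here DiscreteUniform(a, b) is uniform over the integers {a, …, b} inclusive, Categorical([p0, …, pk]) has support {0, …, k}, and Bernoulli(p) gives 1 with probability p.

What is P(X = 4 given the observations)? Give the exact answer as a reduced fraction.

P(X = 4 | obs) = 5/14

Enumerate traces; 2 have nonzero weight after conditioning:
  (Y=1, Z=0, X=4) weight 4/117
  (Y=2, Z=1, X=3) weight 4/65
Group by X:
  weight(X=3) = 4/65
  weight(X=4) = 4/117
Total weight = 4/65 + 4/117 = 56/585
P(X=3 | obs) = 4/65 / 56/585 = 9/14
P(X=4 | obs) = 4/117 / 56/585 = 5/14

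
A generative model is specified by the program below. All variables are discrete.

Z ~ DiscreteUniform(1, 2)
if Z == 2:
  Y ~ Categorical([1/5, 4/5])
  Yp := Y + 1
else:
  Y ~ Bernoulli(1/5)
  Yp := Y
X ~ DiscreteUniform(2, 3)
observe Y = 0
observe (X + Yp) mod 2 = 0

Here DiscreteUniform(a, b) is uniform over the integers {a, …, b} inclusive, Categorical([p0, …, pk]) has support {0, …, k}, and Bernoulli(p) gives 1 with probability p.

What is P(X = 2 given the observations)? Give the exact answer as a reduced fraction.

Enumerate traces; 2 have nonzero weight after conditioning:
  (Z=1, Y=0, X=2) weight 1/5
  (Z=2, Y=0, X=3) weight 1/20
Group by X:
  weight(X=2) = 1/5
  weight(X=3) = 1/20
Total weight = 1/5 + 1/20 = 1/4
P(X=2 | obs) = 1/5 / 1/4 = 4/5
P(X=3 | obs) = 1/20 / 1/4 = 1/5

P(X = 2 | obs) = 4/5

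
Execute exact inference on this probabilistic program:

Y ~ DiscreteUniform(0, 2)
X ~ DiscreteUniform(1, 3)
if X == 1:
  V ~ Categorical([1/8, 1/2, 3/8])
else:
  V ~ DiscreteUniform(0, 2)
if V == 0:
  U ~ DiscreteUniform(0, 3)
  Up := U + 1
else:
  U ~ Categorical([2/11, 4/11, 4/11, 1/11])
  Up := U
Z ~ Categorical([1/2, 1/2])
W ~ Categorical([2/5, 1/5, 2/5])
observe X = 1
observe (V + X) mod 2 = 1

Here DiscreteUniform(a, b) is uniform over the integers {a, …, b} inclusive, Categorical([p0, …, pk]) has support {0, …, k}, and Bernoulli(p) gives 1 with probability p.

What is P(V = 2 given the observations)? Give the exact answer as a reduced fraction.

Enumerate traces; 144 have nonzero weight after conditioning:
  (Y=0, X=1, V=0, U=0, Z=0, W=0) weight 1/1440
  (Y=0, X=1, V=0, U=0, Z=0, W=1) weight 1/2880
  (Y=0, X=1, V=0, U=0, Z=0, W=2) weight 1/1440
  (Y=0, X=1, V=0, U=0, Z=1, W=0) weight 1/1440
  (Y=0, X=1, V=0, U=0, Z=1, W=1) weight 1/2880
  (Y=0, X=1, V=0, U=0, Z=1, W=2) weight 1/1440
  (Y=0, X=1, V=0, U=1, Z=0, W=0) weight 1/1440
  (Y=0, X=1, V=0, U=1, Z=0, W=1) weight 1/2880
  (Y=0, X=1, V=2, U=0, Z=0, W=0) weight 1/660
  … 135 more
Group by V:
  weight(V=0) = 1/24
  weight(V=2) = 1/8
Total weight = 1/24 + 1/8 = 1/6
P(V=0 | obs) = 1/24 / 1/6 = 1/4
P(V=2 | obs) = 1/8 / 1/6 = 3/4

P(V = 2 | obs) = 3/4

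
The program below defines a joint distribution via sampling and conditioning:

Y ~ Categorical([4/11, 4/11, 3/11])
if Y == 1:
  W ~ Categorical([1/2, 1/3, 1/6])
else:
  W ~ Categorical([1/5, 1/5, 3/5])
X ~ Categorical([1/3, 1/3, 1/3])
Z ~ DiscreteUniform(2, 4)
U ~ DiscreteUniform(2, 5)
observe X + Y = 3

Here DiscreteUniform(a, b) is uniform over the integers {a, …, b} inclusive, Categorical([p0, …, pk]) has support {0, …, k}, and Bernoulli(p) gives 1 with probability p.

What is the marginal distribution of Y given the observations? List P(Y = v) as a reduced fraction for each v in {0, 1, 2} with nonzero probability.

P(Y=1) = 4/7, P(Y=2) = 3/7

Enumerate traces; 72 have nonzero weight after conditioning:
  (Y=1, W=0, X=2, Z=2, U=2) weight 1/198
  (Y=1, W=0, X=2, Z=2, U=3) weight 1/198
  (Y=1, W=0, X=2, Z=2, U=4) weight 1/198
  (Y=1, W=0, X=2, Z=2, U=5) weight 1/198
  (Y=1, W=0, X=2, Z=3, U=2) weight 1/198
  (Y=1, W=0, X=2, Z=3, U=3) weight 1/198
  (Y=1, W=0, X=2, Z=3, U=4) weight 1/198
  (Y=1, W=0, X=2, Z=3, U=5) weight 1/198
  (Y=2, W=0, X=1, Z=2, U=2) weight 1/660
  … 63 more
Group by Y:
  weight(Y=1) = 4/33
  weight(Y=2) = 1/11
Total weight = 4/33 + 1/11 = 7/33
P(Y=1 | obs) = 4/33 / 7/33 = 4/7
P(Y=2 | obs) = 1/11 / 7/33 = 3/7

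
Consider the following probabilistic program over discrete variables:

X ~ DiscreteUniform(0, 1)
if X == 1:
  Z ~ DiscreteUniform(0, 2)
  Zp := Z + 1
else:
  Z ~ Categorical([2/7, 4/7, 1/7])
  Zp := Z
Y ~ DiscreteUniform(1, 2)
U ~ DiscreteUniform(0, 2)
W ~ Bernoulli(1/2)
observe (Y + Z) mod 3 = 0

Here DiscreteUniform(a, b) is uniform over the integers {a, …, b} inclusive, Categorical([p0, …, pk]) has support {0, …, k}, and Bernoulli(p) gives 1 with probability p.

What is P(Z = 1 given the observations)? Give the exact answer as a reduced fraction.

Enumerate traces; 24 have nonzero weight after conditioning:
  (X=0, Z=1, Y=2, U=0, W=0) weight 1/42
  (X=0, Z=1, Y=2, U=0, W=1) weight 1/42
  (X=0, Z=1, Y=2, U=1, W=0) weight 1/42
  (X=0, Z=1, Y=2, U=1, W=1) weight 1/42
  (X=0, Z=1, Y=2, U=2, W=0) weight 1/42
  (X=0, Z=1, Y=2, U=2, W=1) weight 1/42
  (X=0, Z=2, Y=1, U=0, W=0) weight 1/168
  (X=0, Z=2, Y=1, U=0, W=1) weight 1/168
  … 16 more
Group by Z:
  weight(Z=1) = 19/84
  weight(Z=2) = 5/42
Total weight = 19/84 + 5/42 = 29/84
P(Z=1 | obs) = 19/84 / 29/84 = 19/29
P(Z=2 | obs) = 5/42 / 29/84 = 10/29

P(Z = 1 | obs) = 19/29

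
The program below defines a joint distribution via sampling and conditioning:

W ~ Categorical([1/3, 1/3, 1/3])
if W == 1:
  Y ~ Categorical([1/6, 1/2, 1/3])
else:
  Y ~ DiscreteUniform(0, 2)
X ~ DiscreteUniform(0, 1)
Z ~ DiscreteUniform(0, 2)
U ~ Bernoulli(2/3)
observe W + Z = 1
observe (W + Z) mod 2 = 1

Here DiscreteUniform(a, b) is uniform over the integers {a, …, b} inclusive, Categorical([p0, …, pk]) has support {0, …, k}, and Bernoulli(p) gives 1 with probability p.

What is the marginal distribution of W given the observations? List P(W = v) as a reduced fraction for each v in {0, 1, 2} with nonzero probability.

Enumerate traces; 24 have nonzero weight after conditioning:
  (W=0, Y=0, X=0, Z=1, U=0) weight 1/162
  (W=0, Y=0, X=0, Z=1, U=1) weight 1/81
  (W=0, Y=0, X=1, Z=1, U=0) weight 1/162
  (W=0, Y=0, X=1, Z=1, U=1) weight 1/81
  (W=0, Y=1, X=0, Z=1, U=0) weight 1/162
  (W=0, Y=1, X=0, Z=1, U=1) weight 1/81
  (W=0, Y=1, X=1, Z=1, U=0) weight 1/162
  (W=0, Y=1, X=1, Z=1, U=1) weight 1/81
  (W=1, Y=0, X=0, Z=0, U=0) weight 1/324
  … 15 more
Group by W:
  weight(W=0) = 1/9
  weight(W=1) = 1/9
Total weight = 1/9 + 1/9 = 2/9
P(W=0 | obs) = 1/9 / 2/9 = 1/2
P(W=1 | obs) = 1/9 / 2/9 = 1/2

P(W=0) = 1/2, P(W=1) = 1/2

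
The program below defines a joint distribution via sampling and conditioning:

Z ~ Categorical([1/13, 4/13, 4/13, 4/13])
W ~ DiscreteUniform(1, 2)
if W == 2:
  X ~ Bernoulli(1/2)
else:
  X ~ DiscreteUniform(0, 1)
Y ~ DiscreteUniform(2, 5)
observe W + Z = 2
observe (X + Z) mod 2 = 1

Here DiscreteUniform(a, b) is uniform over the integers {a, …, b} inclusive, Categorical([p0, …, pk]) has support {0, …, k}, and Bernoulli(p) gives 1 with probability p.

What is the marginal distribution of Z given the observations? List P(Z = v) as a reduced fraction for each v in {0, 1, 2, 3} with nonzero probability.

P(Z=0) = 1/5, P(Z=1) = 4/5

Enumerate traces; 8 have nonzero weight after conditioning:
  (Z=0, W=2, X=1, Y=2) weight 1/208
  (Z=0, W=2, X=1, Y=3) weight 1/208
  (Z=0, W=2, X=1, Y=4) weight 1/208
  (Z=0, W=2, X=1, Y=5) weight 1/208
  (Z=1, W=1, X=0, Y=2) weight 1/52
  (Z=1, W=1, X=0, Y=3) weight 1/52
  (Z=1, W=1, X=0, Y=4) weight 1/52
  (Z=1, W=1, X=0, Y=5) weight 1/52
Group by Z:
  weight(Z=0) = 1/52
  weight(Z=1) = 1/13
Total weight = 1/52 + 1/13 = 5/52
P(Z=0 | obs) = 1/52 / 5/52 = 1/5
P(Z=1 | obs) = 1/13 / 5/52 = 4/5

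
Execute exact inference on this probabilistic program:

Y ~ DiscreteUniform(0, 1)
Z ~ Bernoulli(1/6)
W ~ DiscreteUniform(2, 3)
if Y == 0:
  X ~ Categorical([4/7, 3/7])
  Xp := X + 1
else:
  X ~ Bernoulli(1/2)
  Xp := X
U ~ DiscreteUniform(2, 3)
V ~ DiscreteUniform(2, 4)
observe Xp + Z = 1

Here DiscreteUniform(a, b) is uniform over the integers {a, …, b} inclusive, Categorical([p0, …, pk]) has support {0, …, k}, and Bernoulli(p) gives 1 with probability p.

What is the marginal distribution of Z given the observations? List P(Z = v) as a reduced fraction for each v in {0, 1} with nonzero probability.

Enumerate traces; 36 have nonzero weight after conditioning:
  (Y=0, Z=0, W=2, X=0, U=2, V=2) weight 5/252
  (Y=0, Z=0, W=2, X=0, U=2, V=3) weight 5/252
  (Y=0, Z=0, W=2, X=0, U=2, V=4) weight 5/252
  (Y=0, Z=0, W=2, X=0, U=3, V=2) weight 5/252
  (Y=0, Z=0, W=2, X=0, U=3, V=3) weight 5/252
  (Y=0, Z=0, W=2, X=0, U=3, V=4) weight 5/252
  (Y=0, Z=0, W=3, X=0, U=2, V=2) weight 5/252
  (Y=0, Z=0, W=3, X=0, U=2, V=3) weight 5/252
  (Y=1, Z=1, W=2, X=0, U=2, V=2) weight 1/288
  … 27 more
Group by Z:
  weight(Z=0) = 25/56
  weight(Z=1) = 1/24
Total weight = 25/56 + 1/24 = 41/84
P(Z=0 | obs) = 25/56 / 41/84 = 75/82
P(Z=1 | obs) = 1/24 / 41/84 = 7/82

P(Z=0) = 75/82, P(Z=1) = 7/82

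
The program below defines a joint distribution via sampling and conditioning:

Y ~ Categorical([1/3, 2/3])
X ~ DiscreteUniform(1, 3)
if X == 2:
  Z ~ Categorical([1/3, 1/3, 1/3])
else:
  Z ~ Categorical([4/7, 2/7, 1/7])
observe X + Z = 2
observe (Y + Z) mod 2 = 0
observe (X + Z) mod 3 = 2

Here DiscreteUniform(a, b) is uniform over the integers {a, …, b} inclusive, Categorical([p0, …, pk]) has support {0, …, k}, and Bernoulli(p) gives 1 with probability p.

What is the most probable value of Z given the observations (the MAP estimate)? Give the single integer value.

argmax_v P(Z = v | obs) = 1

Enumerate traces; 2 have nonzero weight after conditioning:
  (Y=0, X=2, Z=0) weight 1/27
  (Y=1, X=1, Z=1) weight 4/63
Group by Z:
  weight(Z=0) = 1/27
  weight(Z=1) = 4/63
Total weight = 1/27 + 4/63 = 19/189
P(Z=0 | obs) = 1/27 / 19/189 = 7/19
P(Z=1 | obs) = 4/63 / 19/189 = 12/19
argmax = 1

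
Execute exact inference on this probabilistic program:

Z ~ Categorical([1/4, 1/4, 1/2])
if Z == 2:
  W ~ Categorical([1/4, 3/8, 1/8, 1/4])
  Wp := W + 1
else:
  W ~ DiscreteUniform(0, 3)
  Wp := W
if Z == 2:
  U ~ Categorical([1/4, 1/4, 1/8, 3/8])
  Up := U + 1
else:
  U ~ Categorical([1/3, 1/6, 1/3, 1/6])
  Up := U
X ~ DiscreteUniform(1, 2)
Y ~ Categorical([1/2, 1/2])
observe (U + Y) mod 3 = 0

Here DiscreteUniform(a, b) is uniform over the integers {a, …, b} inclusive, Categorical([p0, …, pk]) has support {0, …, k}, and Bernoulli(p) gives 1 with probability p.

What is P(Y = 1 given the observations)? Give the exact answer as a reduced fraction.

Enumerate traces; 72 have nonzero weight after conditioning:
  (Z=0, W=0, U=0, X=1, Y=0) weight 1/192
  (Z=0, W=0, U=0, X=2, Y=0) weight 1/192
  (Z=0, W=0, U=2, X=1, Y=1) weight 1/192
  (Z=0, W=0, U=2, X=2, Y=1) weight 1/192
  (Z=0, W=0, U=3, X=1, Y=0) weight 1/384
  (Z=0, W=0, U=3, X=2, Y=0) weight 1/384
  (Z=0, W=1, U=0, X=1, Y=0) weight 1/192
  (Z=0, W=1, U=0, X=2, Y=0) weight 1/192
  … 64 more
Group by Y:
  weight(Y=0) = 9/32
  weight(Y=1) = 11/96
Total weight = 9/32 + 11/96 = 19/48
P(Y=0 | obs) = 9/32 / 19/48 = 27/38
P(Y=1 | obs) = 11/96 / 19/48 = 11/38

P(Y = 1 | obs) = 11/38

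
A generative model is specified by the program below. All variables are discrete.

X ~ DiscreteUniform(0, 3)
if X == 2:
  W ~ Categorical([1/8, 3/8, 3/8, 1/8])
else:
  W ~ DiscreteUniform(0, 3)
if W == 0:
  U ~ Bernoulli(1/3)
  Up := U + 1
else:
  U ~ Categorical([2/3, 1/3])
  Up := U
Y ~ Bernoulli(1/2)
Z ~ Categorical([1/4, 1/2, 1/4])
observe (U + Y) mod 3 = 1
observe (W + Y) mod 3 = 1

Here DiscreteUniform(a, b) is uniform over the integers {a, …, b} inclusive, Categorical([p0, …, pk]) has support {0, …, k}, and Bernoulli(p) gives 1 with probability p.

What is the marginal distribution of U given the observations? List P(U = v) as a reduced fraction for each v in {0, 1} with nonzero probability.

Enumerate traces; 36 have nonzero weight after conditioning:
  (X=0, W=0, U=0, Y=1, Z=0) weight 1/192
  (X=0, W=0, U=0, Y=1, Z=1) weight 1/96
  (X=0, W=0, U=0, Y=1, Z=2) weight 1/192
  (X=0, W=1, U=1, Y=0, Z=0) weight 1/384
  (X=0, W=1, U=1, Y=0, Z=1) weight 1/192
  (X=0, W=1, U=1, Y=0, Z=2) weight 1/384
  (X=0, W=3, U=0, Y=1, Z=0) weight 1/192
  (X=0, W=3, U=0, Y=1, Z=1) weight 1/96
  … 28 more
Group by U:
  weight(U=0) = 7/48
  weight(U=1) = 3/64
Total weight = 7/48 + 3/64 = 37/192
P(U=0 | obs) = 7/48 / 37/192 = 28/37
P(U=1 | obs) = 3/64 / 37/192 = 9/37

P(U=0) = 28/37, P(U=1) = 9/37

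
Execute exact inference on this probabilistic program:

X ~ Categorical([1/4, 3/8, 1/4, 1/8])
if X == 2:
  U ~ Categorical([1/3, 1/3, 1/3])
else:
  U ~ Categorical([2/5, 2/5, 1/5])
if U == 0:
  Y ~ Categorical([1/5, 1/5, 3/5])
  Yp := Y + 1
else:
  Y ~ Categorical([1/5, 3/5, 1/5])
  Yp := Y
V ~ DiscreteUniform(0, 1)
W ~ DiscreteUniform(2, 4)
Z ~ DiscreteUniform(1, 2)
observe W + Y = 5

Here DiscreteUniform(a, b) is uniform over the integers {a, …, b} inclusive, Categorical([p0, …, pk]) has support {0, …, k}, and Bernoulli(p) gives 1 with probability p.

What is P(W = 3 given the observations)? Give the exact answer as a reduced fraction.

P(W = 3 | obs) = 53/120

Enumerate traces; 96 have nonzero weight after conditioning:
  (X=0, U=0, Y=1, V=0, W=4, Z=1) weight 1/600
  (X=0, U=0, Y=1, V=0, W=4, Z=2) weight 1/600
  (X=0, U=0, Y=1, V=1, W=4, Z=1) weight 1/600
  (X=0, U=0, Y=1, V=1, W=4, Z=2) weight 1/600
  (X=0, U=0, Y=2, V=0, W=3, Z=1) weight 1/200
  (X=0, U=0, Y=2, V=0, W=3, Z=2) weight 1/200
  (X=0, U=0, Y=2, V=1, W=3, Z=1) weight 1/200
  (X=0, U=0, Y=2, V=1, W=3, Z=2) weight 1/200
  … 88 more
Group by W:
  weight(W=3) = 53/450
  weight(W=4) = 67/450
Total weight = 53/450 + 67/450 = 4/15
P(W=3 | obs) = 53/450 / 4/15 = 53/120
P(W=4 | obs) = 67/450 / 4/15 = 67/120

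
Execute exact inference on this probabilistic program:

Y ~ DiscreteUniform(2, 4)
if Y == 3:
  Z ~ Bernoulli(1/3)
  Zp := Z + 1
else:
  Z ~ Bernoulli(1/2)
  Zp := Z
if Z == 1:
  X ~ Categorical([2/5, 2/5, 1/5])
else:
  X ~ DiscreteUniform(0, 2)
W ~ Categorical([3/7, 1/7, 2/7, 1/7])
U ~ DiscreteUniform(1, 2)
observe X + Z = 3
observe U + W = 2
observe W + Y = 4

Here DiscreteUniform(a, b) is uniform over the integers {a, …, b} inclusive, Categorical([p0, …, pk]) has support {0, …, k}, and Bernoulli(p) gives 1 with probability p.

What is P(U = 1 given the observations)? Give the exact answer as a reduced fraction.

Enumerate traces; 2 have nonzero weight after conditioning:
  (Y=3, Z=1, X=2, W=1, U=1) weight 1/630
  (Y=4, Z=1, X=2, W=0, U=2) weight 1/140
Group by U:
  weight(U=1) = 1/630
  weight(U=2) = 1/140
Total weight = 1/630 + 1/140 = 11/1260
P(U=1 | obs) = 1/630 / 11/1260 = 2/11
P(U=2 | obs) = 1/140 / 11/1260 = 9/11

P(U = 1 | obs) = 2/11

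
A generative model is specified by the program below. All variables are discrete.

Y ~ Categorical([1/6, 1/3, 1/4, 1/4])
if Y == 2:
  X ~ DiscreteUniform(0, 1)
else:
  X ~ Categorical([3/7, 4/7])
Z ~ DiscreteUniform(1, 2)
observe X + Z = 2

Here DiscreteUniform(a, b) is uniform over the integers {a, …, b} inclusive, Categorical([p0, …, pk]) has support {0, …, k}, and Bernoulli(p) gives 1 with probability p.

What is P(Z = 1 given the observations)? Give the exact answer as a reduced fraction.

P(Z = 1 | obs) = 31/56

Enumerate traces; 8 have nonzero weight after conditioning:
  (Y=0, X=0, Z=2) weight 1/28
  (Y=0, X=1, Z=1) weight 1/21
  (Y=1, X=0, Z=2) weight 1/14
  (Y=1, X=1, Z=1) weight 2/21
  (Y=2, X=0, Z=2) weight 1/16
  (Y=2, X=1, Z=1) weight 1/16
  (Y=3, X=0, Z=2) weight 3/56
  (Y=3, X=1, Z=1) weight 1/14
Group by Z:
  weight(Z=1) = 31/112
  weight(Z=2) = 25/112
Total weight = 31/112 + 25/112 = 1/2
P(Z=1 | obs) = 31/112 / 1/2 = 31/56
P(Z=2 | obs) = 25/112 / 1/2 = 25/56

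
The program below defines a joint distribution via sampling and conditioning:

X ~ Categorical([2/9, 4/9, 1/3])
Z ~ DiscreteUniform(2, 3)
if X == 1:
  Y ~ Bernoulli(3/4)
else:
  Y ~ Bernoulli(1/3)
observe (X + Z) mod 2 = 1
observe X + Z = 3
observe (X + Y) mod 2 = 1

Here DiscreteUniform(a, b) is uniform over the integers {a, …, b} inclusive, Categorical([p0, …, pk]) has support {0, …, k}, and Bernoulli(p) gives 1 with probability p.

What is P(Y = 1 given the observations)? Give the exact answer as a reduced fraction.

P(Y = 1 | obs) = 2/5

Enumerate traces; 2 have nonzero weight after conditioning:
  (X=0, Z=3, Y=1) weight 1/27
  (X=1, Z=2, Y=0) weight 1/18
Group by Y:
  weight(Y=0) = 1/18
  weight(Y=1) = 1/27
Total weight = 1/18 + 1/27 = 5/54
P(Y=0 | obs) = 1/18 / 5/54 = 3/5
P(Y=1 | obs) = 1/27 / 5/54 = 2/5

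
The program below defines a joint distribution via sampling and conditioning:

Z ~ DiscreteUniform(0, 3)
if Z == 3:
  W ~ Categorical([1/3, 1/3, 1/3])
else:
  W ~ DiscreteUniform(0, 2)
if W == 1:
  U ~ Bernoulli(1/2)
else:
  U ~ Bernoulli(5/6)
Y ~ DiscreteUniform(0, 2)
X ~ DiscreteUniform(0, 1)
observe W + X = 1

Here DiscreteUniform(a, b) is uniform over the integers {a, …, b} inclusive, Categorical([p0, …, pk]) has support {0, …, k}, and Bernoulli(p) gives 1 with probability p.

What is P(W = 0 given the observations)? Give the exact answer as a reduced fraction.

Enumerate traces; 48 have nonzero weight after conditioning:
  (Z=0, W=0, U=0, Y=0, X=1) weight 1/432
  (Z=0, W=0, U=0, Y=1, X=1) weight 1/432
  (Z=0, W=0, U=0, Y=2, X=1) weight 1/432
  (Z=0, W=0, U=1, Y=0, X=1) weight 5/432
  (Z=0, W=0, U=1, Y=1, X=1) weight 5/432
  (Z=0, W=0, U=1, Y=2, X=1) weight 5/432
  (Z=0, W=1, U=0, Y=0, X=0) weight 1/144
  (Z=0, W=1, U=0, Y=1, X=0) weight 1/144
  … 40 more
Group by W:
  weight(W=0) = 1/6
  weight(W=1) = 1/6
Total weight = 1/6 + 1/6 = 1/3
P(W=0 | obs) = 1/6 / 1/3 = 1/2
P(W=1 | obs) = 1/6 / 1/3 = 1/2

P(W = 0 | obs) = 1/2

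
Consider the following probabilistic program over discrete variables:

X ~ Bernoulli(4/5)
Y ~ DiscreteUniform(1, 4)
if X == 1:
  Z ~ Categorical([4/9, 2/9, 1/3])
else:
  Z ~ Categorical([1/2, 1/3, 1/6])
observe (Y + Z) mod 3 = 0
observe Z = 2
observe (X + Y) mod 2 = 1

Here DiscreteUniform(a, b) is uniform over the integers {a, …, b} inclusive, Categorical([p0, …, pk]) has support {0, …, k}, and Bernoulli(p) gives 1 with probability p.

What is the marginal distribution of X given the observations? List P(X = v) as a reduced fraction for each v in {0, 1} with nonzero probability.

P(X=0) = 1/9, P(X=1) = 8/9

Enumerate traces; 2 have nonzero weight after conditioning:
  (X=0, Y=1, Z=2) weight 1/120
  (X=1, Y=4, Z=2) weight 1/15
Group by X:
  weight(X=0) = 1/120
  weight(X=1) = 1/15
Total weight = 1/120 + 1/15 = 3/40
P(X=0 | obs) = 1/120 / 3/40 = 1/9
P(X=1 | obs) = 1/15 / 3/40 = 8/9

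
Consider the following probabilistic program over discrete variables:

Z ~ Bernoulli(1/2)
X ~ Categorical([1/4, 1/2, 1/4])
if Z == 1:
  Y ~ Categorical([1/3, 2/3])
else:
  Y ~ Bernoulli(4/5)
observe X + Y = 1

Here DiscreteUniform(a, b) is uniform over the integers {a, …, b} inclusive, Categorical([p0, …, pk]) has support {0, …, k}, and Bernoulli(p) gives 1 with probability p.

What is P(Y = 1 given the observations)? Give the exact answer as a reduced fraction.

P(Y = 1 | obs) = 11/19

Enumerate traces; 4 have nonzero weight after conditioning:
  (Z=0, X=0, Y=1) weight 1/10
  (Z=0, X=1, Y=0) weight 1/20
  (Z=1, X=0, Y=1) weight 1/12
  (Z=1, X=1, Y=0) weight 1/12
Group by Y:
  weight(Y=0) = 2/15
  weight(Y=1) = 11/60
Total weight = 2/15 + 11/60 = 19/60
P(Y=0 | obs) = 2/15 / 19/60 = 8/19
P(Y=1 | obs) = 11/60 / 19/60 = 11/19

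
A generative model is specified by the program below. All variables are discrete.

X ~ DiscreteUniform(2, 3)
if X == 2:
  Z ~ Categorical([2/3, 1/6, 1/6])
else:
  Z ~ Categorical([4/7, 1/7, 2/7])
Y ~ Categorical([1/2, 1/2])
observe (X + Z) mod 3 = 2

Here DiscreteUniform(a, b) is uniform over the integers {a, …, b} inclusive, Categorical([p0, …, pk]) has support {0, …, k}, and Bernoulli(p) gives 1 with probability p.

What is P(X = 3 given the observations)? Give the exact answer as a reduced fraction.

Enumerate traces; 4 have nonzero weight after conditioning:
  (X=2, Z=0, Y=0) weight 1/6
  (X=2, Z=0, Y=1) weight 1/6
  (X=3, Z=2, Y=0) weight 1/14
  (X=3, Z=2, Y=1) weight 1/14
Group by X:
  weight(X=2) = 1/3
  weight(X=3) = 1/7
Total weight = 1/3 + 1/7 = 10/21
P(X=2 | obs) = 1/3 / 10/21 = 7/10
P(X=3 | obs) = 1/7 / 10/21 = 3/10

P(X = 3 | obs) = 3/10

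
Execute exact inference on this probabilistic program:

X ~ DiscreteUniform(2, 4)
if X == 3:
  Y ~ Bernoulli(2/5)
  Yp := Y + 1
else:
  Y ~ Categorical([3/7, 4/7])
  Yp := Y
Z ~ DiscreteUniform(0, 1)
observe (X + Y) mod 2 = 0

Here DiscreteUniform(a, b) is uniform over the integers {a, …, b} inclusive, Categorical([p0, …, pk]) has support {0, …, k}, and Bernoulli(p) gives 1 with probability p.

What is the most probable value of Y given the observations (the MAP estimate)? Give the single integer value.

argmax_v P(Y = v | obs) = 0

Enumerate traces; 6 have nonzero weight after conditioning:
  (X=2, Y=0, Z=0) weight 1/14
  (X=2, Y=0, Z=1) weight 1/14
  (X=3, Y=1, Z=0) weight 1/15
  (X=3, Y=1, Z=1) weight 1/15
  (X=4, Y=0, Z=0) weight 1/14
  (X=4, Y=0, Z=1) weight 1/14
Group by Y:
  weight(Y=0) = 2/7
  weight(Y=1) = 2/15
Total weight = 2/7 + 2/15 = 44/105
P(Y=0 | obs) = 2/7 / 44/105 = 15/22
P(Y=1 | obs) = 2/15 / 44/105 = 7/22
argmax = 0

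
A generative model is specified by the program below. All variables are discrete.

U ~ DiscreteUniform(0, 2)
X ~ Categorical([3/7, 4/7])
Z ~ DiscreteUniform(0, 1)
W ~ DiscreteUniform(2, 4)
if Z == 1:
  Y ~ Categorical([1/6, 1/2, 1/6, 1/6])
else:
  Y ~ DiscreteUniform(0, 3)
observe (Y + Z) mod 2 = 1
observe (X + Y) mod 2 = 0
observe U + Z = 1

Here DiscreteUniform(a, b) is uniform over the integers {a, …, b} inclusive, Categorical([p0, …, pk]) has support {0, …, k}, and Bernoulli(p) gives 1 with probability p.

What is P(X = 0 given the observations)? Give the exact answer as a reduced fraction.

Enumerate traces; 12 have nonzero weight after conditioning:
  (U=0, X=0, Z=1, W=2, Y=0) weight 1/252
  (U=0, X=0, Z=1, W=2, Y=2) weight 1/252
  (U=0, X=0, Z=1, W=3, Y=0) weight 1/252
  (U=0, X=0, Z=1, W=3, Y=2) weight 1/252
  (U=0, X=0, Z=1, W=4, Y=0) weight 1/252
  (U=0, X=0, Z=1, W=4, Y=2) weight 1/252
  (U=1, X=1, Z=0, W=2, Y=1) weight 1/126
  (U=1, X=1, Z=0, W=2, Y=3) weight 1/126
  … 4 more
Group by X:
  weight(X=0) = 1/42
  weight(X=1) = 1/21
Total weight = 1/42 + 1/21 = 1/14
P(X=0 | obs) = 1/42 / 1/14 = 1/3
P(X=1 | obs) = 1/21 / 1/14 = 2/3

P(X = 0 | obs) = 1/3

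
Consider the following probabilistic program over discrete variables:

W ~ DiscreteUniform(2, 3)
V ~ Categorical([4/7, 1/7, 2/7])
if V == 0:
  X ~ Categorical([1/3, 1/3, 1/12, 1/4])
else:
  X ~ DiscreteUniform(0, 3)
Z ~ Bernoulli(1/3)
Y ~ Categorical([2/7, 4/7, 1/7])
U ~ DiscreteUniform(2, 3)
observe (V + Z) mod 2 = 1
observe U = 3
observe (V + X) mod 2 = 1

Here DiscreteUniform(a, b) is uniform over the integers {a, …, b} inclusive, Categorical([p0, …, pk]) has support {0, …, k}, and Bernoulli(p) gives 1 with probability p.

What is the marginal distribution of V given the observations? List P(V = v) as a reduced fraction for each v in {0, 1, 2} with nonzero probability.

Enumerate traces; 36 have nonzero weight after conditioning:
  (W=2, V=0, X=1, Z=1, Y=0, U=3) weight 2/441
  (W=2, V=0, X=1, Z=1, Y=1, U=3) weight 4/441
  (W=2, V=0, X=1, Z=1, Y=2, U=3) weight 1/441
  (W=2, V=0, X=3, Z=1, Y=0, U=3) weight 1/294
  (W=2, V=0, X=3, Z=1, Y=1, U=3) weight 1/147
  (W=2, V=0, X=3, Z=1, Y=2, U=3) weight 1/588
  (W=2, V=1, X=0, Z=0, Y=0, U=3) weight 1/588
  (W=2, V=1, X=0, Z=0, Y=1, U=3) weight 1/294
  (W=2, V=2, X=1, Z=1, Y=0, U=3) weight 1/588
  … 27 more
Group by V:
  weight(V=0) = 1/18
  weight(V=1) = 1/42
  weight(V=2) = 1/42
Total weight = 1/18 + 1/42 + 1/42 = 13/126
P(V=0 | obs) = 1/18 / 13/126 = 7/13
P(V=1 | obs) = 1/42 / 13/126 = 3/13
P(V=2 | obs) = 1/42 / 13/126 = 3/13

P(V=0) = 7/13, P(V=1) = 3/13, P(V=2) = 3/13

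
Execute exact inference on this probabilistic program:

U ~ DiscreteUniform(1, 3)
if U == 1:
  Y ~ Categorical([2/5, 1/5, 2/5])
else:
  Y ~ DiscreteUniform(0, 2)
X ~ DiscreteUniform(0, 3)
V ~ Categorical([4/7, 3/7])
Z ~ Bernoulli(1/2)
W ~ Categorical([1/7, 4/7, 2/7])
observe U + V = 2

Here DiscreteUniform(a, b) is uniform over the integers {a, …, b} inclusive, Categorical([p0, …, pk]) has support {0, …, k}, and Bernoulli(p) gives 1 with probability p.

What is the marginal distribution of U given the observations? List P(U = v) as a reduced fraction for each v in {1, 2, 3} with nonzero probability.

P(U=1) = 3/7, P(U=2) = 4/7

Enumerate traces; 144 have nonzero weight after conditioning:
  (U=1, Y=0, X=0, V=1, Z=0, W=0) weight 1/980
  (U=1, Y=0, X=0, V=1, Z=0, W=1) weight 1/245
  (U=1, Y=0, X=0, V=1, Z=0, W=2) weight 1/490
  (U=1, Y=0, X=0, V=1, Z=1, W=0) weight 1/980
  (U=1, Y=0, X=0, V=1, Z=1, W=1) weight 1/245
  (U=1, Y=0, X=0, V=1, Z=1, W=2) weight 1/490
  (U=1, Y=0, X=1, V=1, Z=0, W=0) weight 1/980
  (U=1, Y=0, X=1, V=1, Z=0, W=1) weight 1/245
  (U=2, Y=0, X=0, V=0, Z=0, W=0) weight 1/882
  … 135 more
Group by U:
  weight(U=1) = 1/7
  weight(U=2) = 4/21
Total weight = 1/7 + 4/21 = 1/3
P(U=1 | obs) = 1/7 / 1/3 = 3/7
P(U=2 | obs) = 4/21 / 1/3 = 4/7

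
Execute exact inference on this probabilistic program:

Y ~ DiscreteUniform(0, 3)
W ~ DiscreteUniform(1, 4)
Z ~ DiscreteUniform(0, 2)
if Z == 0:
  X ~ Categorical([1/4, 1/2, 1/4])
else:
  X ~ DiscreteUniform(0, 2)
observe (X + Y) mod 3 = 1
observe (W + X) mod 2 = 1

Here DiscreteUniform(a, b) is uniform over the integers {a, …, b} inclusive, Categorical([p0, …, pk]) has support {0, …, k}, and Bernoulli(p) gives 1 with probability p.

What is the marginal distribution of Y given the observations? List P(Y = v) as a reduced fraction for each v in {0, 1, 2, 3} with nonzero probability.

Enumerate traces; 24 have nonzero weight after conditioning:
  (Y=0, W=2, Z=0, X=1) weight 1/96
  (Y=0, W=2, Z=1, X=1) weight 1/144
  (Y=0, W=2, Z=2, X=1) weight 1/144
  (Y=0, W=4, Z=0, X=1) weight 1/96
  (Y=0, W=4, Z=1, X=1) weight 1/144
  (Y=0, W=4, Z=2, X=1) weight 1/144
  (Y=1, W=1, Z=0, X=0) weight 1/192
  (Y=1, W=1, Z=1, X=0) weight 1/144
  (Y=2, W=1, Z=0, X=2) weight 1/192
  (Y=3, W=2, Z=0, X=1) weight 1/96
  … 14 more
Group by Y:
  weight(Y=0) = 7/144
  weight(Y=1) = 11/288
  weight(Y=2) = 11/288
  weight(Y=3) = 7/144
Total weight = 7/144 + 11/288 + 11/288 + 7/144 = 25/144
P(Y=0 | obs) = 7/144 / 25/144 = 7/25
P(Y=1 | obs) = 11/288 / 25/144 = 11/50
P(Y=2 | obs) = 11/288 / 25/144 = 11/50
P(Y=3 | obs) = 7/144 / 25/144 = 7/25

P(Y=0) = 7/25, P(Y=1) = 11/50, P(Y=2) = 11/50, P(Y=3) = 7/25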